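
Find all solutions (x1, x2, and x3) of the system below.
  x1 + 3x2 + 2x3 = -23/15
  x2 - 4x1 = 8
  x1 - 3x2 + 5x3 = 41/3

x1 = -7/3, x2 = -4/3, x3 = 12/5

Row-reduce the augmented matrix:
R2 ← R2 + 4·R1.
R3 ← R3 − 1·R1.
R2 ← R2 / (13).
R1 ← R1 − 3·R2.
R3 ← R3 + 6·R2.
R3 ← R3 / (87/13).
R1 ← R1 − 2/13·R3.
R2 ← R2 − 8/13·R3.
Reading off the reduced rows gives x1 = -7/3, x2 = -4/3, x3 = 12/5.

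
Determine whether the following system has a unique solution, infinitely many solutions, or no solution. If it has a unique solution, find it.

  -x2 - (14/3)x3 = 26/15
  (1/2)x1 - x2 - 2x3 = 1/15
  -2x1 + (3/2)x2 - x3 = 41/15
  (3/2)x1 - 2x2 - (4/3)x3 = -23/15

x1 = -2/3, x2 = 3/5, x3 = -1/2

Row-reduce the augmented matrix:
Swap R1 and R2.
R1 ← R1 / (1/2).
R3 ← R3 + 2·R1.
R4 ← R4 − 3/2·R1.
R2 ← R2 / (-1).
R1 ← R1 + 2·R2.
R3 ← R3 + 5/2·R2.
R4 ← R4 − 1·R2.
R3 ← R3 / (8/3).
R1 ← R1 − 16/3·R3.
R2 ← R2 − 14/3·R3.
R4 reduces to 0 = 0, so the extra equation is consistent.
Reading off the reduced rows gives x1 = -2/3, x2 = 3/5, x3 = -1/2.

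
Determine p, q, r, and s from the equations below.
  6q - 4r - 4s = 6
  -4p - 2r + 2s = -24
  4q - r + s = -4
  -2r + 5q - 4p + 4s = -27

p = 2, q = 1, r = 4, s = -4

Row-reduce the augmented matrix:
Swap R1 and R2.
R1 ← R1 / (-4).
R4 ← R4 + 4·R1.
R2 ← R2 / (6).
R3 ← R3 − 4·R2.
R4 ← R4 − 5·R2.
R3 ← R3 / (5/3).
R1 ← R1 − 1/2·R3.
R2 ← R2 + 2/3·R3.
R4 ← R4 − 10/3·R3.
R4 ← R4 / (-2).
R1 ← R1 + 8/5·R4.
R2 ← R2 − 4/5·R4.
R3 ← R3 − 11/5·R4.
Reading off the reduced rows gives p = 2, q = 1, r = 4, s = -4.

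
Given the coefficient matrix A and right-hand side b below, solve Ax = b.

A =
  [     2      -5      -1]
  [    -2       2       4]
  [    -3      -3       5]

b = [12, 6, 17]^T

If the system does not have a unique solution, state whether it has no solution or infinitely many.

Row-reduce the augmented matrix:
R1 ← R1 / (2).
R2 ← R2 + 2·R1.
R3 ← R3 + 3·R1.
R2 ← R2 / (-3).
R1 ← R1 + 5/2·R2.
R3 ← R3 + 21/2·R2.
R3 ← R3 / (-7).
R1 ← R1 + 3·R3.
R2 ← R2 + 1·R3.
Reading off the reduced rows gives x_1 = 3, x_2 = -2, x_3 = 4.

x_1 = 3, x_2 = -2, x_3 = 4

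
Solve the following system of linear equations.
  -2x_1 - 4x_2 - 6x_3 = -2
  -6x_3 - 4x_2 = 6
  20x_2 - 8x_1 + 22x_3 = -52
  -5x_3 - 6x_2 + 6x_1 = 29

Row-reduce:
R1 ← R1 / (-2).
R3 ← R3 + 8·R1.
R4 ← R4 − 6·R1.
R2 ← R2 / (-4).
R1 ← R1 − 2·R2.
R3 ← R3 − 36·R2.
R4 ← R4 + 18·R2.
R3 ← R3 / (-8).
R2 ← R2 − 3/2·R3.
R4 ← R4 − 4·R3.
Row 4 reduces to 0 = 1, a contradiction. The system is inconsistent.

no solution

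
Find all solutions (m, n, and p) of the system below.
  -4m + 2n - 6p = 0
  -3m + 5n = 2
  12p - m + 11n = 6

infinitely many solutions

Row-reduce:
R1 ← R1 / (-4).
R2 ← R2 + 3·R1.
R3 ← R3 + 1·R1.
R2 ← R2 / (7/2).
R1 ← R1 + 1/2·R2.
R3 ← R3 − 21/2·R2.
Rank is 2 with 3 unknowns, leaving p free.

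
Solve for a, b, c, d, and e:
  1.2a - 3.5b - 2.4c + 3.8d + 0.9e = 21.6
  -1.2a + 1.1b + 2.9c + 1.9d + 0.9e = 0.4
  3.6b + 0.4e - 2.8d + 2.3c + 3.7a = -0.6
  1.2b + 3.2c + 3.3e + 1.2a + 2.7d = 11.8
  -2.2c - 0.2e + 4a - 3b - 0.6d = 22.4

a = 4, b = -4, c = 2, d = 2, e = 0

Row-reduce the augmented matrix:
R1 ← R1 / (6/5).
R2 ← R2 + 6/5·R1.
R3 ← R3 − 37/10·R1.
R4 ← R4 − 6/5·R1.
R5 ← R5 − 4·R1.
R2 ← R2 / (-12/5).
R1 ← R1 + 35/12·R2.
R3 ← R3 − 1727/120·R2.
R4 ← R4 − 47/10·R2.
R5 ← R5 − 26/3·R2.
R3 ← R3 / (36571/2880).
R1 ← R1 + 751/288·R3.
R2 ← R2 + 5/24·R3.
R4 ← R4 − 1579/240·R3.
R5 ← R5 − 1369/180·R3.
R4 ← R4 / (-45891/365710).
R1 ← R1 − 10151/36571·R4.
R2 ← R2 + 75058/36571·R4.
R3 ← R3 − 56631/36571·R4.
R5 ← R5 + 815662/182855·R4.
R5 ← R5 / (-4383178/76485).
R1 ← R1 − 57347/15297·R5.
R2 ← R2 + 400441/15297·R5.
R3 ← R3 − 101737/5099·R5.
R4 ← R4 + 190549/15297·R5.
Reading off the reduced rows gives a = 4, b = -4, c = 2, d = 2, e = 0.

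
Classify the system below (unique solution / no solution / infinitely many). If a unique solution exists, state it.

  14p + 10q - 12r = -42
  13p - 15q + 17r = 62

Row-reduce:
R1 ← R1 / (14).
R2 ← R2 − 13·R1.
R2 ← R2 / (-170/7).
R1 ← R1 − 5/7·R2.
Rank is 2 with 3 unknowns, leaving r free.

infinitely many solutions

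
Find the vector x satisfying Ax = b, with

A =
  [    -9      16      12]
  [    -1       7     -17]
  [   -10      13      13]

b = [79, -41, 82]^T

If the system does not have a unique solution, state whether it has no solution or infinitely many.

x_1 = -3, x_2 = 1, x_3 = 3

Row-reduce the augmented matrix:
R1 ← R1 / (-9).
R2 ← R2 + 1·R1.
R3 ← R3 + 10·R1.
R2 ← R2 / (47/9).
R1 ← R1 + 16/9·R2.
R3 ← R3 + 43/9·R2.
R3 ← R3 / (-804/47).
R1 ← R1 + 356/47·R3.
R2 ← R2 + 165/47·R3.
Reading off the reduced rows gives x_1 = -3, x_2 = 1, x_3 = 3.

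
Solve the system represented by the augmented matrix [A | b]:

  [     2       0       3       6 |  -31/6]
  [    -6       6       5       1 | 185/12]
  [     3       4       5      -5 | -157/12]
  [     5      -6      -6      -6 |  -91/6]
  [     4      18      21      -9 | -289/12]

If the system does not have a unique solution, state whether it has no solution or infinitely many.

x_1 = -7/3, x_2 = 3/2, x_3 = -5/3, x_4 = 3/4

Row-reduce the augmented matrix:
R1 ← R1 / (2).
R2 ← R2 + 6·R1.
R3 ← R3 − 3·R1.
R4 ← R4 − 5·R1.
R5 ← R5 − 4·R1.
R2 ← R2 / (6).
R3 ← R3 − 4·R2.
R4 ← R4 + 6·R2.
R5 ← R5 − 18·R2.
R3 ← R3 / (-53/6).
R1 ← R1 − 3/2·R3.
R2 ← R2 − 7/3·R3.
R4 ← R4 − 1/2·R3.
R5 ← R5 + 27·R3.
R4 ← R4 / (-186/53).
R1 ← R1 + 81/53·R4.
R2 ← R2 + 411/106·R4.
R3 ← R3 − 160/53·R4.
R5 ← R5 − 186/53·R4.
R5 reduces to 0 = 0, so the extra equation is consistent.
Reading off the reduced rows gives x_1 = -7/3, x_2 = 3/2, x_3 = -5/3, x_4 = 3/4.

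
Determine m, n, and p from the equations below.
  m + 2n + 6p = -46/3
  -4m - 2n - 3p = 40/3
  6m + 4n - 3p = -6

m = -4/3, n = -1, p = -2

Row-reduce the augmented matrix:
R2 ← R2 + 4·R1.
R3 ← R3 − 6·R1.
R2 ← R2 / (6).
R1 ← R1 − 2·R2.
R3 ← R3 + 8·R2.
R3 ← R3 / (-11).
R1 ← R1 + 1·R3.
R2 ← R2 − 7/2·R3.
Reading off the reduced rows gives m = -4/3, n = -1, p = -2.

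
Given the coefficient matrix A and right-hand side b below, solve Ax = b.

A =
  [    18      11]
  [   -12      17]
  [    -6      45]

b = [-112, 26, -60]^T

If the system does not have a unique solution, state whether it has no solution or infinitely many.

Row-reduce the augmented matrix:
R1 ← R1 / (18).
R2 ← R2 + 12·R1.
R3 ← R3 + 6·R1.
R2 ← R2 / (73/3).
R1 ← R1 − 11/18·R2.
R3 ← R3 − 146/3·R2.
R3 reduces to 0 = 0, so the extra equation is consistent.
Reading off the reduced rows gives x_1 = -5, x_2 = -2.

x_1 = -5, x_2 = -2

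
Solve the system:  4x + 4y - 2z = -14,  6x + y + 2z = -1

infinitely many solutions

Row-reduce:
R1 ← R1 / (4).
R2 ← R2 − 6·R1.
R2 ← R2 / (-5).
R1 ← R1 − 1·R2.
Rank is 2 with 3 unknowns, leaving z free.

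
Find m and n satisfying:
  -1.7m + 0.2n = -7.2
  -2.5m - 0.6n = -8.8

m = 4, n = -2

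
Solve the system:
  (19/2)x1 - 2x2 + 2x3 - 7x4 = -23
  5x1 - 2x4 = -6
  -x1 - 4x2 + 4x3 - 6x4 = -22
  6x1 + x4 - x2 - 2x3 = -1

Row-reduce:
R1 ← R1 / (19/2).
R2 ← R2 − 5·R1.
R3 ← R3 + 1·R1.
R4 ← R4 − 6·R1.
R2 ← R2 / (20/19).
R1 ← R1 + 4/19·R2.
R3 ← R3 + 80/19·R2.
R4 ← R4 − 5/19·R2.
Swap R3 and R4.
R3 ← R3 / (-3).
R2 ← R2 + 1·R3.
Rank is 3 with 4 unknowns, leaving x4 free.

infinitely many solutions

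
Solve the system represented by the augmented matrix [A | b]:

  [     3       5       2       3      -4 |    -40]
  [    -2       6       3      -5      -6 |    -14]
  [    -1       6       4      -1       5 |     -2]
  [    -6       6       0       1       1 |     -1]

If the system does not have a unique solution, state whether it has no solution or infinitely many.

Row-reduce:
R1 ← R1 / (3).
R2 ← R2 + 2·R1.
R3 ← R3 + 1·R1.
R4 ← R4 + 6·R1.
R2 ← R2 / (28/3).
R1 ← R1 − 5/3·R2.
R3 ← R3 − 23/3·R2.
R4 ← R4 − 16·R2.
R3 ← R3 / (31/28).
R1 ← R1 + 3/28·R3.
R2 ← R2 − 13/28·R3.
R4 ← R4 + 24/7·R3.
R4 ← R4 / (613/31).
R1 ← R1 − 55/31·R4.
R2 ← R2 + 42/31·R4.
R3 ← R3 − 69/31·R4.
Rank is 4 with 5 unknowns, leaving x_5 free.

infinitely many solutions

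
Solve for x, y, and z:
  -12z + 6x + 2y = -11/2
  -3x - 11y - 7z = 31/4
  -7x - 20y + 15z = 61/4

Row-reduce the augmented matrix:
R1 ← R1 / (6).
R2 ← R2 + 3·R1.
R3 ← R3 + 7·R1.
R2 ← R2 / (-10).
R1 ← R1 − 1/3·R2.
R3 ← R3 + 53/3·R2.
R3 ← R3 / (719/30).
R1 ← R1 + 73/30·R3.
R2 ← R2 − 13/10·R3.
Reading off the reduced rows gives x = -3/4, y = -1/2, z = 0.

x = -3/4, y = -1/2, z = 0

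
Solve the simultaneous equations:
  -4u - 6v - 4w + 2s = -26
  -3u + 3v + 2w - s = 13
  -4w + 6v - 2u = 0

infinitely many solutions

Row-reduce:
R1 ← R1 / (-4).
R2 ← R2 + 3·R1.
R3 ← R3 + 2·R1.
R2 ← R2 / (15/2).
R1 ← R1 − 3/2·R2.
R3 ← R3 − 9·R2.
R3 ← R3 / (-8).
R2 ← R2 − 2/3·R3.
Rank is 3 with 4 unknowns, leaving s free.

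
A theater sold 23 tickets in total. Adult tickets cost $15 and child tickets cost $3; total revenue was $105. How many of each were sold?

adult tickets: 3, child tickets: 20

Let a = adult tickets, c = child tickets.
  a + c = 23
  15a + 3c = 105
Row-reduce the augmented matrix:
R2 ← R2 − 15·R1.
R2 ← R2 / (-12).
R1 ← R1 − 1·R2.
Reading off the reduced rows gives a = 3, c = 20.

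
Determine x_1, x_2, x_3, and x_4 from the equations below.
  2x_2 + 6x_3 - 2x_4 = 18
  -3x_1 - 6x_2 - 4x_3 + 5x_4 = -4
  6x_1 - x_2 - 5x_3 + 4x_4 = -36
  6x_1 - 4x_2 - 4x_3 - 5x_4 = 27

x_1 = -1, x_2 = -5, x_3 = 3, x_4 = -5

Row-reduce the augmented matrix:
Swap R1 and R2.
R1 ← R1 / (-3).
R3 ← R3 − 6·R1.
R4 ← R4 − 6·R1.
R2 ← R2 / (2).
R1 ← R1 − 2·R2.
R3 ← R3 + 13·R2.
R4 ← R4 + 16·R2.
R3 ← R3 / (26).
R1 ← R1 + 14/3·R3.
R2 ← R2 − 3·R3.
R4 ← R4 − 36·R3.
R4 ← R4 / (-161/13).
R1 ← R1 − 20/39·R4.
R2 ← R2 + 29/26·R4.
R3 ← R3 − 1/26·R4.
Reading off the reduced rows gives x_1 = -1, x_2 = -5, x_3 = 3, x_4 = -5.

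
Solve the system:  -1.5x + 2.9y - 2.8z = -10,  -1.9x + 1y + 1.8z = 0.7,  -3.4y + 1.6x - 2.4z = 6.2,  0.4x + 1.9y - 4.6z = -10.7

x = -1, y = -3, z = 1

Row-reduce the augmented matrix:
R1 ← R1 / (-3/2).
R2 ← R2 + 19/10·R1.
R3 ← R3 − 8/5·R1.
R4 ← R4 − 2/5·R1.
R2 ← R2 / (-401/150).
R1 ← R1 + 29/15·R2.
R3 ← R3 + 23/75·R2.
R4 ← R4 − 401/150·R2.
R3 ← R3 / (-6).
R1 ← R1 + 2·R3.
R2 ← R2 + 2·R3.
R4 reduces to 0 = 0, so the extra equation is consistent.
Reading off the reduced rows gives x = -1, y = -3, z = 1.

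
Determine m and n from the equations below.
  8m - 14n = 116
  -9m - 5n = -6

m = 4, n = -6

Row-reduce the augmented matrix:
R1 ← R1 / (8).
R2 ← R2 + 9·R1.
R2 ← R2 / (-83/4).
R1 ← R1 + 7/4·R2.
Reading off the reduced rows gives m = 4, n = -6.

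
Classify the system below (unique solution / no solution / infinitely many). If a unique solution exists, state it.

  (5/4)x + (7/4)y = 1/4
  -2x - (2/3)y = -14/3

x = 3, y = -2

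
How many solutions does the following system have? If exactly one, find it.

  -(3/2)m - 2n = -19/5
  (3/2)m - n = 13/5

m = 2, n = 2/5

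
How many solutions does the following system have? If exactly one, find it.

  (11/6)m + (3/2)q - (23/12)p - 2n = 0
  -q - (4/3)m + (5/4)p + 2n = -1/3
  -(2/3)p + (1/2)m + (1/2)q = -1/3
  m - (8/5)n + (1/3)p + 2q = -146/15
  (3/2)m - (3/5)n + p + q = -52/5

m = -2, n = -1, p = -4, q = -4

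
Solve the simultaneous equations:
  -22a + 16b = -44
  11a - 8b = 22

infinitely many solutions

Row-reduce:
R1 ← R1 / (-22).
R2 ← R2 − 11·R1.
Rank is 1 with 2 unknowns, leaving b free.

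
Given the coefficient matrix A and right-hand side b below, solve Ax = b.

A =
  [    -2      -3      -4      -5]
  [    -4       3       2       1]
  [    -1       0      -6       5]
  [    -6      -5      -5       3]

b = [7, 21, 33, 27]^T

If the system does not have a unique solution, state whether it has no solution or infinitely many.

x_1 = -4, x_2 = 4, x_3 = -4, x_4 = 1

Row-reduce the augmented matrix:
R1 ← R1 / (-2).
R2 ← R2 + 4·R1.
R3 ← R3 + 1·R1.
R4 ← R4 + 6·R1.
R2 ← R2 / (9).
R1 ← R1 − 3/2·R2.
R3 ← R3 − 3/2·R2.
R4 ← R4 − 4·R2.
R3 ← R3 / (-17/3).
R1 ← R1 − 1/3·R3.
R2 ← R2 − 10/9·R3.
R4 ← R4 − 23/9·R3.
R4 ← R4 / (47/3).
R1 ← R1 − 1·R4.
R2 ← R2 − 7/3·R4.
R3 ← R3 + 1·R4.
Reading off the reduced rows gives x_1 = -4, x_2 = 4, x_3 = -4, x_4 = 1.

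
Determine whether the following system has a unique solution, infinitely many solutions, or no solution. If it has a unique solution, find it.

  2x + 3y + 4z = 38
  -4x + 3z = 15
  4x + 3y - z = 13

Row-reduce the augmented matrix:
R1 ← R1 / (2).
R2 ← R2 + 4·R1.
R3 ← R3 − 4·R1.
R2 ← R2 / (6).
R1 ← R1 − 3/2·R2.
R3 ← R3 + 3·R2.
R3 ← R3 / (-7/2).
R1 ← R1 + 3/4·R3.
R2 ← R2 − 11/6·R3.
Reading off the reduced rows gives x = 0, y = 6, z = 5.

x = 0, y = 6, z = 5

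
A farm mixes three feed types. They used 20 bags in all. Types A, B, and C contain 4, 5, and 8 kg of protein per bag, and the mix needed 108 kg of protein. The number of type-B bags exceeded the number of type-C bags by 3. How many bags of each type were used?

type-A bags: 7, type-B bags: 8, type-C bags: 5

Let a = type-A bags, b = type-B bags, c = type-C bags.
  a + b + c = 20
  4a + 5b + 8c = 108
  b - c = 3
Row-reduce the augmented matrix:
R2 ← R2 − 4·R1.
R1 ← R1 − 1·R2.
R3 ← R3 − 1·R2.
R3 ← R3 / (-5).
R1 ← R1 + 3·R3.
R2 ← R2 − 4·R3.
Reading off the reduced rows gives a = 7, b = 8, c = 5.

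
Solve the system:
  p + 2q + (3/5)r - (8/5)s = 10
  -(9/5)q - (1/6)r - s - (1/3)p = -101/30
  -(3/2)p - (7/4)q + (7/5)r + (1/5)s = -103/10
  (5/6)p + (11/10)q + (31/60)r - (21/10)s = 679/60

no solution

Row-reduce:
R2 ← R2 + 1/3·R1.
R3 ← R3 + 3/2·R1.
R4 ← R4 − 5/6·R1.
R2 ← R2 / (-17/15).
R1 ← R1 − 2·R2.
R3 ← R3 − 5/4·R2.
R4 ← R4 + 17/30·R2.
R3 ← R3 / (1589/680).
R1 ← R1 − 56/85·R3.
R2 ← R2 + 1/34·R3.
Row 4 reduces to 0 = 3, a contradiction. The system is inconsistent.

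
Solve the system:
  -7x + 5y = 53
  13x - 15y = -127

x = -4, y = 5

Row-reduce the augmented matrix:
R1 ← R1 / (-7).
R2 ← R2 − 13·R1.
R2 ← R2 / (-40/7).
R1 ← R1 + 5/7·R2.
Reading off the reduced rows gives x = -4, y = 5.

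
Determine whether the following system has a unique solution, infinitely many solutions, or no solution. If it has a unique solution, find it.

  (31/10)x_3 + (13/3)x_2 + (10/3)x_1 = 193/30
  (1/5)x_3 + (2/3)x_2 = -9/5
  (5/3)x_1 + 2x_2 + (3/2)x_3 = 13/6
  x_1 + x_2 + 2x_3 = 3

Row-reduce:
R1 ← R1 / (10/3).
R3 ← R3 − 5/3·R1.
R4 ← R4 − 1·R1.
R2 ← R2 / (2/3).
R1 ← R1 − 13/10·R2.
R3 ← R3 + 1/6·R2.
R4 ← R4 + 3/10·R2.
Swap R3 and R4.
R3 ← R3 / (29/25).
R1 ← R1 − 27/50·R3.
R2 ← R2 − 3/10·R3.
Row 4 reduces to 0 = -3/2, a contradiction. The system is inconsistent.

no solution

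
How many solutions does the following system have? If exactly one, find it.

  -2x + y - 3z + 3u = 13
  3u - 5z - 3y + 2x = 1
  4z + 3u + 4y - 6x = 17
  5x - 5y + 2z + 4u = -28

Row-reduce the augmented matrix:
R1 ← R1 / (-2).
R2 ← R2 − 2·R1.
R3 ← R3 + 6·R1.
R4 ← R4 − 5·R1.
R2 ← R2 / (-2).
R1 ← R1 + 1/2·R2.
R3 ← R3 − 1·R2.
R4 ← R4 + 5/2·R2.
R3 ← R3 / (9).
R1 ← R1 − 7/2·R3.
R2 ← R2 − 4·R3.
R4 ← R4 − 9/2·R3.
R4 ← R4 / (11/2).
R1 ← R1 + 11/6·R4.
R2 ← R2 + 5/3·R4.
R3 ← R3 + 1/3·R4.
Reading off the reduced rows gives x = -6, y = -2, z = -2, u = -1.

x = -6, y = -2, z = -2, u = -1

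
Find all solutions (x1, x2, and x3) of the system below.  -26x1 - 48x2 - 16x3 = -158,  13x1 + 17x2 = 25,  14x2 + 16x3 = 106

Row-reduce:
R1 ← R1 / (-26).
R2 ← R2 − 13·R1.
R2 ← R2 / (-7).
R1 ← R1 − 24/13·R2.
R3 ← R3 − 14·R2.
Row 3 reduces to 0 = -2, a contradiction. The system is inconsistent.

no solution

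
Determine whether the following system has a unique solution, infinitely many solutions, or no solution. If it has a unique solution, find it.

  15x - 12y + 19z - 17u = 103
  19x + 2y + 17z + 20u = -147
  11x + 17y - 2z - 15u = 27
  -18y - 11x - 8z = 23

Row-reduce the augmented matrix:
R1 ← R1 / (15).
R2 ← R2 − 19·R1.
R3 ← R3 − 11·R1.
R4 ← R4 + 11·R1.
R2 ← R2 / (86/5).
R1 ← R1 + 4/5·R2.
R3 ← R3 − 129/5·R2.
R4 ← R4 + 134/5·R2.
R3 ← R3 / (-16/3).
R1 ← R1 − 121/129·R3.
R2 ← R2 + 53/129·R3.
R4 ← R4 + 655/129·R3.
R4 ← R4 / (156825/1376).
R1 ← R1 + 14591/1376·R4.
R2 ← R2 − 10195/1376·R4.
R3 ← R3 − 389/32·R4.
Reading off the reduced rows gives x = -5, y = 0, z = 4, u = -6.

x = -5, y = 0, z = 4, u = -6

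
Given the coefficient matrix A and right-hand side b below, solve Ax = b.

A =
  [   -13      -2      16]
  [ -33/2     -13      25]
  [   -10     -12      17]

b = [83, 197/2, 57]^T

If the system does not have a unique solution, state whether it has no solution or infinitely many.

infinitely many solutions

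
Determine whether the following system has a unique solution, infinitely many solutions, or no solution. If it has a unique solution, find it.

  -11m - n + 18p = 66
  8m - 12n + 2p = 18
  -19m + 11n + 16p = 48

Row-reduce:
R1 ← R1 / (-11).
R2 ← R2 − 8·R1.
R3 ← R3 + 19·R1.
R2 ← R2 / (-140/11).
R1 ← R1 − 1/11·R2.
R3 ← R3 − 140/11·R2.
Rank is 2 with 3 unknowns, leaving p free.

infinitely many solutions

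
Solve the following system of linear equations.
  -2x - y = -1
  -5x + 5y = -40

x = 3, y = -5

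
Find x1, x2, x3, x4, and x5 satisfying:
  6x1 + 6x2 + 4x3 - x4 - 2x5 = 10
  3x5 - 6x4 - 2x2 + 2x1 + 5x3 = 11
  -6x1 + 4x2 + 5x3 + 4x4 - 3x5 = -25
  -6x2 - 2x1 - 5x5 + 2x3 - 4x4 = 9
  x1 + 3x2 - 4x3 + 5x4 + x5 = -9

x1 = 1, x2 = 1, x3 = -2, x4 = -4, x5 = -1

Row-reduce the augmented matrix:
R1 ← R1 / (6).
R2 ← R2 − 2·R1.
R3 ← R3 + 6·R1.
R4 ← R4 + 2·R1.
R5 ← R5 − 1·R1.
R2 ← R2 / (-4).
R1 ← R1 − 1·R2.
R3 ← R3 − 10·R2.
R4 ← R4 + 4·R2.
R5 ← R5 − 2·R2.
R3 ← R3 / (109/6).
R1 ← R1 − 19/12·R3.
R2 ← R2 + 11/12·R3.
R4 ← R4 + 1/3·R3.
R5 ← R5 + 17/6·R3.
R4 ← R4 / (123/109).
R1 ← R1 + 133/218·R4.
R2 ← R2 − 93/109·R4.
R3 ← R3 + 67/109·R4.
R5 ← R5 − 129/218·R4.
R5 ← R5 / (711/82).
R1 ← R1 + 1177/246·R5.
R2 ← R2 − 258/41·R5.
R3 ← R3 + 592/123·R5.
R4 ← R4 + 1009/123·R5.
Reading off the reduced rows gives x1 = 1, x2 = 1, x3 = -2, x4 = -4, x5 = -1.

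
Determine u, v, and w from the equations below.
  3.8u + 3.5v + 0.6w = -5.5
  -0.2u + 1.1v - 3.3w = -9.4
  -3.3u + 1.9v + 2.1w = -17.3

Row-reduce the augmented matrix:
R1 ← R1 / (19/5).
R2 ← R2 + 1/5·R1.
R3 ← R3 + 33/10·R1.
R2 ← R2 / (122/95).
R1 ← R1 − 35/38·R2.
R3 ← R3 − 1877/380·R2.
R3 ← R3 / (74139/4880).
R1 ← R1 − 1221/488·R3.
R2 ← R2 + 621/244·R3.
Reading off the reduced rows gives u = 3, v = -5, w = 1.

u = 3, v = -5, w = 1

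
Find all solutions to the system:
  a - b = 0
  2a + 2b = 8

a = 2, b = 2

Row-reduce the augmented matrix:
R2 ← R2 − 2·R1.
R2 ← R2 / (4).
R1 ← R1 + 1·R2.
Reading off the reduced rows gives a = 2, b = 2.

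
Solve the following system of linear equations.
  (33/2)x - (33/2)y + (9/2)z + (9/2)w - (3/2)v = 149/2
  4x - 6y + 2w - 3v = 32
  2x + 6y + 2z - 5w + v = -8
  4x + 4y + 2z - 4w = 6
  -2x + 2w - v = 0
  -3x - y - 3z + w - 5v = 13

Row-reduce:
R1 ← R1 / (33/2).
R2 ← R2 − 4·R1.
R3 ← R3 − 2·R1.
R4 ← R4 − 4·R1.
R5 ← R5 + 2·R1.
R6 ← R6 + 3·R1.
R2 ← R2 / (-2).
R1 ← R1 + 1·R2.
R3 ← R3 − 8·R2.
R4 ← R4 − 8·R2.
R5 ← R5 + 2·R2.
R6 ← R6 + 4·R2.
R3 ← R3 / (-32/11).
R1 ← R1 − 9/11·R3.
R2 ← R2 − 6/11·R3.
R4 ← R4 + 38/11·R3.
R5 ← R5 − 18/11·R3.
R4 ← R4 / (13/16).
R1 ← R1 + 23/32·R4.
R2 ← R2 + 13/16·R4.
R3 ← R3 − 21/32·R4.
R5 ← R5 − 9/16·R4.
R5 ← R5 / (-58/13).
R1 ← R1 + 15/26·R5.
R2 ← R2 − 1/2·R5.
R3 ← R3 − 32/13·R5.
R4 ← R4 − 15/13·R5.
Row 6 reduces to 0 = -4/3, a contradiction. The system is inconsistent.

no solution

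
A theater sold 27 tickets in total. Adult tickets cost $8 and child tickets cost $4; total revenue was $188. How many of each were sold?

adult tickets: 20, child tickets: 7

Let a = adult tickets, c = child tickets.
  a + c = 27
  8a + 4c = 188
From equation 1: a = 27 − c.
Substitute into equation 2 and solve: c = 7.
Then a = 20.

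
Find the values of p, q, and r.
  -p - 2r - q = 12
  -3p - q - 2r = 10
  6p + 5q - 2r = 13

p = 1, q = -1, r = -6

Row-reduce the augmented matrix:
R1 ← R1 / (-1).
R2 ← R2 + 3·R1.
R3 ← R3 − 6·R1.
R2 ← R2 / (2).
R1 ← R1 − 1·R2.
R3 ← R3 + 1·R2.
R3 ← R3 / (-12).
R2 ← R2 − 2·R3.
Reading off the reduced rows gives p = 1, q = -1, r = -6.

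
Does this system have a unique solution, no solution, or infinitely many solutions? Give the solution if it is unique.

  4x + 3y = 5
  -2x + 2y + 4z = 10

infinitely many solutions

Row-reduce:
R1 ← R1 / (4).
R2 ← R2 + 2·R1.
R2 ← R2 / (7/2).
R1 ← R1 − 3/4·R2.
Rank is 2 with 3 unknowns, leaving z free.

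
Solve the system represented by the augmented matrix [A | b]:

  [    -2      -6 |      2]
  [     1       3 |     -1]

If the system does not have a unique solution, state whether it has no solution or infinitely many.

infinitely many solutions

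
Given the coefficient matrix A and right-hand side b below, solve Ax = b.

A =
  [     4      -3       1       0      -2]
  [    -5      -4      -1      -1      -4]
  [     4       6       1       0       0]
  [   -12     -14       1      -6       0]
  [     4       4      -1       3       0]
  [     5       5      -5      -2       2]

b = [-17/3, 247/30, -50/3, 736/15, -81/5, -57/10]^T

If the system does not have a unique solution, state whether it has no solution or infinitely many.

x_1 = -3/2, x_2 = -5/3, x_3 = -2/3, x_4 = -7/5, x_5 = 2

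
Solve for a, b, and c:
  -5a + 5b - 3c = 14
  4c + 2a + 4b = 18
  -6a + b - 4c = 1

Row-reduce the augmented matrix:
R1 ← R1 / (-5).
R2 ← R2 − 2·R1.
R3 ← R3 + 6·R1.
R2 ← R2 / (6).
R1 ← R1 + 1·R2.
R3 ← R3 + 5·R2.
R3 ← R3 / (29/15).
R1 ← R1 − 16/15·R3.
R2 ← R2 − 7/15·R3.
Reading off the reduced rows gives a = -1, b = 3, c = 2.

a = -1, b = 3, c = 2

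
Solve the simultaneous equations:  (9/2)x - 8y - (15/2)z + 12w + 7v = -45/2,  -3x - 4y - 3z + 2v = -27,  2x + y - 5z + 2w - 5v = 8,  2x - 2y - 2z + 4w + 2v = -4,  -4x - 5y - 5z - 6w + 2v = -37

no solution

Row-reduce:
R1 ← R1 / (9/2).
R2 ← R2 + 3·R1.
R3 ← R3 − 2·R1.
R4 ← R4 − 2·R1.
R5 ← R5 + 4·R1.
R2 ← R2 / (-28/3).
R1 ← R1 + 16/9·R2.
R3 ← R3 − 41/9·R2.
R4 ← R4 − 14/9·R2.
R5 ← R5 + 109/9·R2.
R3 ← R3 / (-39/7).
R1 ← R1 + 1/7·R3.
R2 ← R2 − 6/7·R3.
R5 ← R5 + 9/7·R3.
Swap R4 and R5.
R4 ← R4 / (-76/13).
R1 ← R1 − 44/39·R4.
R2 ← R2 + 10/13·R4.
R3 ← R3 + 4/39·R4.
Row 5 reduces to 0 = -1, a contradiction. The system is inconsistent.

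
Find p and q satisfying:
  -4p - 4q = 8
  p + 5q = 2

Row-reduce the augmented matrix:
R1 ← R1 / (-4).
R2 ← R2 − 1·R1.
R2 ← R2 / (4).
R1 ← R1 − 1·R2.
Reading off the reduced rows gives p = -3, q = 1.

p = -3, q = 1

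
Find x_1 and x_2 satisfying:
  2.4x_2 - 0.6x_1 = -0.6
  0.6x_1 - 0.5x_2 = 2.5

Row-reduce the augmented matrix:
R1 ← R1 / (-3/5).
R2 ← R2 − 3/5·R1.
R2 ← R2 / (19/10).
R1 ← R1 + 4·R2.
Reading off the reduced rows gives x_1 = 5, x_2 = 1.

x_1 = 5, x_2 = 1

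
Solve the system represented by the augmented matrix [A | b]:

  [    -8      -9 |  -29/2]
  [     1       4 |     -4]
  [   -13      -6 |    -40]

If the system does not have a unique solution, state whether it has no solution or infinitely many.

no solution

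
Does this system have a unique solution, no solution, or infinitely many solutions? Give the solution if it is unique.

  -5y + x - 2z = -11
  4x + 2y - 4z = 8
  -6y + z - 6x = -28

x = 3, y = 2, z = 2

Row-reduce the augmented matrix:
R2 ← R2 − 4·R1.
R3 ← R3 + 6·R1.
R2 ← R2 / (22).
R1 ← R1 + 5·R2.
R3 ← R3 + 36·R2.
R3 ← R3 / (-49/11).
R1 ← R1 + 12/11·R3.
R2 ← R2 − 2/11·R3.
Reading off the reduced rows gives x = 3, y = 2, z = 2.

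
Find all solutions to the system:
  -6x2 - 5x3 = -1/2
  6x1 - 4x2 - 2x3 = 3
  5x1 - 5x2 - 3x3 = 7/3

Row-reduce the augmented matrix:
Swap R1 and R2.
R1 ← R1 / (6).
R3 ← R3 − 5·R1.
R2 ← R2 / (-6).
R1 ← R1 + 2/3·R2.
R3 ← R3 + 5/3·R2.
R3 ← R3 / (1/18).
R1 ← R1 − 2/9·R3.
R2 ← R2 − 5/6·R3.
Reading off the reduced rows gives x1 = 2/3, x2 = 1/2, x3 = -1/2.

x1 = 2/3, x2 = 1/2, x3 = -1/2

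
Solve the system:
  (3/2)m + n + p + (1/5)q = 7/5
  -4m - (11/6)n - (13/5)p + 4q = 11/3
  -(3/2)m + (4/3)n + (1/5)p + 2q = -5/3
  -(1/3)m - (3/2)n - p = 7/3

infinitely many solutions

Row-reduce:
R1 ← R1 / (3/2).
R2 ← R2 + 4·R1.
R3 ← R3 + 3/2·R1.
R4 ← R4 + 1/3·R1.
R2 ← R2 / (5/6).
R1 ← R1 − 2/3·R2.
R3 ← R3 − 7/3·R2.
R4 ← R4 + 23/18·R2.
R3 ← R3 / (76/75).
R1 ← R1 − 46/75·R3.
R2 ← R2 − 2/25·R3.
R4 ← R4 + 152/225·R3.
Rank is 3 with 4 unknowns, leaving q free.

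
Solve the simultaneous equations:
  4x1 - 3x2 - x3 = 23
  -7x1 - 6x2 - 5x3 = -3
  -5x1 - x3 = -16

Row-reduce:
R1 ← R1 / (4).
R2 ← R2 + 7·R1.
R3 ← R3 + 5·R1.
R2 ← R2 / (-45/4).
R1 ← R1 + 3/4·R2.
R3 ← R3 + 15/4·R2.
Row 3 reduces to 0 = 1/3, a contradiction. The system is inconsistent.

no solution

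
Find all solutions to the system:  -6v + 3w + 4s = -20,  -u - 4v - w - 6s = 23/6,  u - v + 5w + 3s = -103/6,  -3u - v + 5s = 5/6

u = -5/2, v = 5/3, w = -2, s = -1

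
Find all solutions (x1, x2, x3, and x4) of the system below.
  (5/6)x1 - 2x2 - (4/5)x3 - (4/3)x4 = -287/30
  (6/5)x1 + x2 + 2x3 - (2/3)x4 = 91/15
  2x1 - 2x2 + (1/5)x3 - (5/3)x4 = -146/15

Row-reduce:
R1 ← R1 / (5/6).
R2 ← R2 − 6/5·R1.
R3 ← R3 − 2·R1.
R2 ← R2 / (97/25).
R1 ← R1 + 12/5·R2.
R3 ← R3 − 14/5·R2.
R3 ← R3 / (-15/97).
R1 ← R1 − 96/97·R3.
R2 ← R2 − 394/485·R3.
Rank is 3 with 4 unknowns, leaving x4 free.

infinitely many solutions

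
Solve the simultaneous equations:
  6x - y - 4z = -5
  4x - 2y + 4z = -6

infinitely many solutions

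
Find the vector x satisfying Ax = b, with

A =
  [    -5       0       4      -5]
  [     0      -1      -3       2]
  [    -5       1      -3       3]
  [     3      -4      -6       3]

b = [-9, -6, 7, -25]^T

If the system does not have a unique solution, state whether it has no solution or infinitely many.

x_1 = 0, x_2 = 4, x_3 = 4, x_4 = 5

Row-reduce the augmented matrix:
R1 ← R1 / (-5).
R3 ← R3 + 5·R1.
R4 ← R4 − 3·R1.
R2 ← R2 / (-1).
R3 ← R3 − 1·R2.
R4 ← R4 + 4·R2.
R3 ← R3 / (-10).
R1 ← R1 + 4/5·R3.
R2 ← R2 − 3·R3.
R4 ← R4 − 42/5·R3.
R4 ← R4 / (2/5).
R1 ← R1 − 1/5·R4.
R2 ← R2 − 1·R4.
R3 ← R3 + 1·R4.
Reading off the reduced rows gives x_1 = 0, x_2 = 4, x_3 = 4, x_4 = 5.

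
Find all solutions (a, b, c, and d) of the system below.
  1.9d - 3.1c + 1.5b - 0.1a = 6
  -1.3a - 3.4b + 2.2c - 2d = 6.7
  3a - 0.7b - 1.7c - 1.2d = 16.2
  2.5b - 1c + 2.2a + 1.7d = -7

a = 1, b = -5, c = -5, d = -1

Row-reduce the augmented matrix:
R1 ← R1 / (-1/10).
R2 ← R2 + 13/10·R1.
R3 ← R3 − 3·R1.
R4 ← R4 − 11/5·R1.
R2 ← R2 / (-229/10).
R1 ← R1 + 15·R2.
R3 ← R3 − 443/10·R2.
R4 ← R4 − 71/2·R2.
R3 ← R3 / (-14294/1145).
R1 ← R1 − 724/229·R3.
R2 ← R2 + 425/229·R3.
R4 ← R4 + 7593/2290·R3.
R4 ← R4 / (287943/285880).
R1 ← R1 + 3289/7147·R4.
R2 ← R2 − 15699/28588·R4.
R3 ← R3 + 9501/28588·R4.
Reading off the reduced rows gives a = 1, b = -5, c = -5, d = -1.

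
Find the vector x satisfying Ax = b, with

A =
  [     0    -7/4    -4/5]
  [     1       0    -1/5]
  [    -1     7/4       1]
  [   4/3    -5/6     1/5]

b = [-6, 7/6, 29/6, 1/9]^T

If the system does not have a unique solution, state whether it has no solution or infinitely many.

Row-reduce the augmented matrix:
Swap R1 and R2.
R3 ← R3 + 1·R1.
R4 ← R4 − 4/3·R1.
R2 ← R2 / (-7/4).
R3 ← R3 − 7/4·R2.
R4 ← R4 + 5/6·R2.
Swap R3 and R4.
R3 ← R3 / (89/105).
R1 ← R1 + 1/5·R3.
R2 ← R2 − 16/35·R3.
R4 reduces to 0 = 0, so the extra equation is consistent.
Reading off the reduced rows gives x_1 = 3/2, x_2 = 8/3, x_3 = 5/3.

x_1 = 3/2, x_2 = 8/3, x_3 = 5/3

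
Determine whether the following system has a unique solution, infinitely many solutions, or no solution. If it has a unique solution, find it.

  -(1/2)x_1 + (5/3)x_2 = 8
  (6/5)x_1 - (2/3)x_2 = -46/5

x_1 = -6, x_2 = 3

Row-reduce the augmented matrix:
R1 ← R1 / (-1/2).
R2 ← R2 − 6/5·R1.
R2 ← R2 / (10/3).
R1 ← R1 + 10/3·R2.
Reading off the reduced rows gives x_1 = -6, x_2 = 3.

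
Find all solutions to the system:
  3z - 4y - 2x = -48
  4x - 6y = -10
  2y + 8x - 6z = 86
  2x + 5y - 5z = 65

Row-reduce the augmented matrix:
R1 ← R1 / (-2).
R2 ← R2 − 4·R1.
R3 ← R3 − 8·R1.
R4 ← R4 − 2·R1.
R2 ← R2 / (-14).
R1 ← R1 − 2·R2.
R3 ← R3 + 14·R2.
R4 ← R4 − 1·R2.
Swap R3 and R4.
R3 ← R3 / (-11/7).
R1 ← R1 + 9/14·R3.
R2 ← R2 + 3/7·R3.
R4 reduces to 0 = 0, so the extra equation is consistent.
Reading off the reduced rows gives x = 5, y = 5, z = -6.

x = 5, y = 5, z = -6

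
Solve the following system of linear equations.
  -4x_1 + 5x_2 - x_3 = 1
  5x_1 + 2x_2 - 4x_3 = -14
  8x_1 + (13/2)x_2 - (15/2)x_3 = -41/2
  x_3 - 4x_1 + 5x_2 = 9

no solution

Row-reduce:
R1 ← R1 / (-4).
R2 ← R2 − 5·R1.
R3 ← R3 − 8·R1.
R4 ← R4 + 4·R1.
R2 ← R2 / (33/4).
R1 ← R1 + 5/4·R2.
R3 ← R3 − 33/2·R2.
R1 ← R1 + 6/11·R3.
R2 ← R2 + 7/11·R3.
R4 ← R4 − 2·R3.
Row 4 reduces to 0 = -6, a contradiction. The system is inconsistent.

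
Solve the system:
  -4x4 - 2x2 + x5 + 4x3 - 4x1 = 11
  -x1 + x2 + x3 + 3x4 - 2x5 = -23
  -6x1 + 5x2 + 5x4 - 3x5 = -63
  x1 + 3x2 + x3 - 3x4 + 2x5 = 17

infinitely many solutions

Row-reduce:
R1 ← R1 / (-4).
R2 ← R2 + 1·R1.
R3 ← R3 + 6·R1.
R4 ← R4 − 1·R1.
R2 ← R2 / (3/2).
R1 ← R1 − 1/2·R2.
R3 ← R3 − 8·R2.
R4 ← R4 − 5/2·R2.
R3 ← R3 / (-6).
R1 ← R1 + 1·R3.
R4 ← R4 − 2·R3.
R4 ← R4 / (-127/9).
R1 ← R1 − 25/18·R4.
R2 ← R2 − 8/3·R4.
R3 ← R3 − 31/18·R4.
Rank is 4 with 5 unknowns, leaving x5 free.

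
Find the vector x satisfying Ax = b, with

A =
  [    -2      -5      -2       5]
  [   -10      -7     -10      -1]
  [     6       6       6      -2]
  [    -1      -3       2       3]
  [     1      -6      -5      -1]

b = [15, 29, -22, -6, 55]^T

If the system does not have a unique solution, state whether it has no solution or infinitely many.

Row-reduce the augmented matrix:
R1 ← R1 / (-2).
R2 ← R2 + 10·R1.
R3 ← R3 − 6·R1.
R4 ← R4 + 1·R1.
R5 ← R5 − 1·R1.
R2 ← R2 / (18).
R1 ← R1 − 5/2·R2.
R3 ← R3 + 9·R2.
R4 ← R4 + 1/2·R2.
R5 ← R5 + 17/2·R2.
Swap R3 and R4.
R3 ← R3 / (3).
R1 ← R1 − 1·R3.
R5 ← R5 + 6·R3.
Swap R4 and R5.
R4 ← R4 / (-101/9).
R1 ← R1 − 32/27·R4.
R2 ← R2 + 13/9·R4.
R3 ← R3 + 2/27·R4.
R5 reduces to 0 = 0, so the extra equation is consistent.
Reading off the reduced rows gives x_1 = 5, x_2 = -4, x_3 = -5, x_4 = -1.

x_1 = 5, x_2 = -4, x_3 = -5, x_4 = -1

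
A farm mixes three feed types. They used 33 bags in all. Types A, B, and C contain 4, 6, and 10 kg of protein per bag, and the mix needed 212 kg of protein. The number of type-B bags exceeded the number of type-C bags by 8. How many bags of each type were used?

Let a = type-A bags, b = type-B bags, c = type-C bags.
  a + b + c = 33
  4a + 6b + 10c = 212
  b - c = 8
Row-reduce the augmented matrix:
R2 ← R2 − 4·R1.
R2 ← R2 / (2).
R1 ← R1 − 1·R2.
R3 ← R3 − 1·R2.
R3 ← R3 / (-4).
R1 ← R1 + 2·R3.
R2 ← R2 − 3·R3.
Reading off the reduced rows gives a = 9, b = 16, c = 8.

type-A bags: 9, type-B bags: 16, type-C bags: 8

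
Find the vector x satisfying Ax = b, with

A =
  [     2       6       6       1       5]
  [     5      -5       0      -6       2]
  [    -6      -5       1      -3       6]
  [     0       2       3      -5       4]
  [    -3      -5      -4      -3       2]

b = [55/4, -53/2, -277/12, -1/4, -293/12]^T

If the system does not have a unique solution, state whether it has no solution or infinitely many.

x_1 = -1, x_2 = 3, x_3 = 5/3, x_4 = 1/4, x_5 = -5/2

Row-reduce the augmented matrix:
R1 ← R1 / (2).
R2 ← R2 − 5·R1.
R3 ← R3 + 6·R1.
R5 ← R5 + 3·R1.
R2 ← R2 / (-20).
R1 ← R1 − 3·R2.
R3 ← R3 − 13·R2.
R4 ← R4 − 2·R2.
R5 ← R5 − 4·R2.
R3 ← R3 / (37/4).
R1 ← R1 − 3/4·R3.
R2 ← R2 − 3/4·R3.
R4 ← R4 − 3/2·R3.
R5 ← R5 − 2·R3.
R4 ← R4 / (-1833/370).
R1 ← R1 + 121/370·R4.
R2 ← R2 − 323/370·R4.
R3 ← R3 + 221/370·R4.
R5 ← R5 + 371/185·R4.
R5 ← R5 / (7463/1833).
R1 ← R1 + 490/1833·R5.
R2 ← R2 + 934/1833·R5.
R3 ← R3 − 205/141·R5.
R4 ← R4 + 241/1833·R5.
Reading off the reduced rows gives x_1 = -1, x_2 = 3, x_3 = 5/3, x_4 = 1/4, x_5 = -5/2.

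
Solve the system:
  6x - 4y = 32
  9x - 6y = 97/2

no solution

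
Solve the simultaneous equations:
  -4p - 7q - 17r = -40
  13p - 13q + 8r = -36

infinitely many solutions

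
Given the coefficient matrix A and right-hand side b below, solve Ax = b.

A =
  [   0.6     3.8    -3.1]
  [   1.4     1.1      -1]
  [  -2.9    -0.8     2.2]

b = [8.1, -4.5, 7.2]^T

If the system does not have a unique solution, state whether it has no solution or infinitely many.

x_1 = -6, x_2 = -1, x_3 = -5

Row-reduce the augmented matrix:
R1 ← R1 / (3/5).
R2 ← R2 − 7/5·R1.
R3 ← R3 + 29/10·R1.
R2 ← R2 / (-233/30).
R1 ← R1 − 19/3·R2.
R3 ← R3 − 527/30·R2.
R3 ← R3 / (6129/4660).
R1 ← R1 + 39/466·R3.
R2 ← R2 + 187/233·R3.
Reading off the reduced rows gives x_1 = -6, x_2 = -1, x_3 = -5.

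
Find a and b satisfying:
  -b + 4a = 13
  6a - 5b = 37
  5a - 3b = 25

a = 2, b = -5

Row-reduce the augmented matrix:
R1 ← R1 / (4).
R2 ← R2 − 6·R1.
R3 ← R3 − 5·R1.
R2 ← R2 / (-7/2).
R1 ← R1 + 1/4·R2.
R3 ← R3 + 7/4·R2.
R3 reduces to 0 = 0, so the extra equation is consistent.
Reading off the reduced rows gives a = 2, b = -5.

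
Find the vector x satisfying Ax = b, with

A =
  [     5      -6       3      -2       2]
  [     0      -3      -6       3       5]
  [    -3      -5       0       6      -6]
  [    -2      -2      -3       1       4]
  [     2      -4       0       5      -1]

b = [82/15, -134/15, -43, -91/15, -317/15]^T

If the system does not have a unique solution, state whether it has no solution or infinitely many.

x_1 = 2, x_2 = 11/5, x_3 = 0, x_4 = -3, x_5 = 4/3

Row-reduce the augmented matrix:
R1 ← R1 / (5).
R3 ← R3 + 3·R1.
R4 ← R4 + 2·R1.
R5 ← R5 − 2·R1.
R2 ← R2 / (-3).
R1 ← R1 + 6/5·R2.
R3 ← R3 + 43/5·R2.
R4 ← R4 + 22/5·R2.
R5 ← R5 + 8/5·R2.
R3 ← R3 / (19).
R1 ← R1 − 3·R3.
R2 ← R2 − 2·R3.
R4 ← R4 − 7·R3.
R5 ← R5 − 2·R3.
R4 ← R4 / (-14/5).
R1 ← R1 + 1·R4.
R2 ← R2 + 3/5·R4.
R3 ← R3 + 1/5·R4.
R5 ← R5 − 23/5·R4.
R5 ← R5 / (1321/266).
R1 ← R1 + 51/266·R5.
R2 ← R2 + 165/266·R5.
R3 ← R3 + 1061/798·R5.
R4 ← R4 + 429/266·R5.
Reading off the reduced rows gives x_1 = 2, x_2 = 11/5, x_3 = 0, x_4 = -3, x_5 = 4/3.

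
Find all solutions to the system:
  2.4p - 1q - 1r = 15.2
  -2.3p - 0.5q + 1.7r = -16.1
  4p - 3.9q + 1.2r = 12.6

Row-reduce the augmented matrix:
R1 ← R1 / (12/5).
R2 ← R2 + 23/10·R1.
R3 ← R3 − 4·R1.
R2 ← R2 / (-35/24).
R1 ← R1 + 5/12·R2.
R3 ← R3 + 67/30·R2.
R3 ← R3 / (3029/1750).
R1 ← R1 + 22/35·R3.
R2 ← R2 + 89/175·R3.
Reading off the reduced rows gives p = 3, q = -2, r = -6.

p = 3, q = -2, r = -6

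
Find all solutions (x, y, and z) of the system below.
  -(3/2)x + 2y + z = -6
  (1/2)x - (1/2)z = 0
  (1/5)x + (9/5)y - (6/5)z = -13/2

Row-reduce the augmented matrix:
R1 ← R1 / (-3/2).
R2 ← R2 − 1/2·R1.
R3 ← R3 − 1/5·R1.
R2 ← R2 / (2/3).
R1 ← R1 + 4/3·R2.
R3 ← R3 − 31/15·R2.
R3 ← R3 / (-11/20).
R1 ← R1 + 1·R3.
R2 ← R2 + 1/4·R3.
Reading off the reduced rows gives x = 2, y = -5/2, z = 2.

x = 2, y = -5/2, z = 2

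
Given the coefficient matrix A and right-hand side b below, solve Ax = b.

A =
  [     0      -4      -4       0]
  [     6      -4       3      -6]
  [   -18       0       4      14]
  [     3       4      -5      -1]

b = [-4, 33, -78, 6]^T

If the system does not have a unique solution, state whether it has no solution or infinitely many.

Row-reduce:
Swap R1 and R2.
R1 ← R1 / (6).
R3 ← R3 + 18·R1.
R4 ← R4 − 3·R1.
R2 ← R2 / (-4).
R1 ← R1 + 2/3·R2.
R3 ← R3 + 12·R2.
R4 ← R4 − 6·R2.
R3 ← R3 / (25).
R1 ← R1 − 7/6·R3.
R2 ← R2 − 1·R3.
R4 ← R4 + 25/2·R3.
Rank is 3 with 4 unknowns, leaving x_4 free.

infinitely many solutions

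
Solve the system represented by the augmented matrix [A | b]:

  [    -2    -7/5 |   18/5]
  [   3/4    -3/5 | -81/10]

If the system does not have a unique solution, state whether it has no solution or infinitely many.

Row-reduce the augmented matrix:
R1 ← R1 / (-2).
R2 ← R2 − 3/4·R1.
R2 ← R2 / (-9/8).
R1 ← R1 − 7/10·R2.
Reading off the reduced rows gives x_1 = -6, x_2 = 6.

x_1 = -6, x_2 = 6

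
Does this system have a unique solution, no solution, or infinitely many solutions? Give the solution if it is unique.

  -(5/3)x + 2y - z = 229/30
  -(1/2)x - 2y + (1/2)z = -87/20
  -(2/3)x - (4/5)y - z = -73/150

x = -7/5, y = 12/5, z = -1/2

Row-reduce the augmented matrix:
R1 ← R1 / (-5/3).
R2 ← R2 + 1/2·R1.
R3 ← R3 + 2/3·R1.
R2 ← R2 / (-13/5).
R1 ← R1 + 6/5·R2.
R3 ← R3 + 8/5·R2.
R3 ← R3 / (-71/65).
R1 ← R1 − 3/13·R3.
R2 ← R2 + 4/13·R3.
Reading off the reduced rows gives x = -7/5, y = 12/5, z = -1/2.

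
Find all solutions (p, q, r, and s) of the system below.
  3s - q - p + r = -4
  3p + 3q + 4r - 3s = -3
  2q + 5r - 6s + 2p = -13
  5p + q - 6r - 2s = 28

p = 2, q = 2, r = -3, s = 1

Row-reduce the augmented matrix:
R1 ← R1 / (-1).
R2 ← R2 − 3·R1.
R3 ← R3 − 2·R1.
R4 ← R4 − 5·R1.
Swap R2 and R4.
R2 ← R2 / (-4).
R1 ← R1 − 1·R2.
R3 ← R3 / (7).
R1 ← R1 + 5/4·R3.
R2 ← R2 − 1/4·R3.
R4 ← R4 − 7·R3.
R4 ← R4 / (6).
R1 ← R1 − 1/4·R4.
R2 ← R2 + 13/4·R4.
Reading off the reduced rows gives p = 2, q = 2, r = -3, s = 1.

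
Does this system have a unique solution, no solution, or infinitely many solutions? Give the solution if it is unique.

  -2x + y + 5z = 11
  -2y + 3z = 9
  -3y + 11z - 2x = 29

Row-reduce:
R1 ← R1 / (-2).
R3 ← R3 + 2·R1.
R2 ← R2 / (-2).
R1 ← R1 + 1/2·R2.
R3 ← R3 + 4·R2.
Rank is 2 with 3 unknowns, leaving z free.

infinitely many solutions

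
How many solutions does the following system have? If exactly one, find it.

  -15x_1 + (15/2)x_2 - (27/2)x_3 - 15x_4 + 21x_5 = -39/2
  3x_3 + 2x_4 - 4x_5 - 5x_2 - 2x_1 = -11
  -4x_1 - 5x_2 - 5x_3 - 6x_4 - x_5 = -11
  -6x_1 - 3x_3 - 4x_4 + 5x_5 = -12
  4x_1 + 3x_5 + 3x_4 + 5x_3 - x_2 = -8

infinitely many solutions

Row-reduce:
R1 ← R1 / (-15).
R2 ← R2 + 2·R1.
R3 ← R3 + 4·R1.
R4 ← R4 + 6·R1.
R5 ← R5 − 4·R1.
R2 ← R2 / (-6).
R1 ← R1 + 1/2·R2.
R3 ← R3 + 7·R2.
R4 ← R4 + 3·R2.
R5 ← R5 − 1·R2.
R3 ← R3 / (-7).
R1 ← R1 − 1/2·R3.
R2 ← R2 + 4/5·R3.
R5 ← R5 − 11/5·R3.
Swap R4 and R5.
R4 ← R4 / (-17/7).
R1 ← R1 − 4/21·R4.
R2 ← R2 − 2/21·R4.
R3 ← R3 − 20/21·R4.
Rank is 4 with 5 unknowns, leaving x_5 free.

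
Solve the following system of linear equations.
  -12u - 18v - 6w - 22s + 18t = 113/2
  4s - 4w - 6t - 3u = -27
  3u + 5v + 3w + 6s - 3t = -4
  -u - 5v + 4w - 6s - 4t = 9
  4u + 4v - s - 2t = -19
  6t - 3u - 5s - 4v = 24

Row-reduce:
R1 ← R1 / (-12).
R2 ← R2 + 3·R1.
R3 ← R3 − 3·R1.
R4 ← R4 + 1·R1.
R5 ← R5 − 4·R1.
R6 ← R6 + 3·R1.
R2 ← R2 / (9/2).
R1 ← R1 − 3/2·R2.
R3 ← R3 − 1/2·R2.
R4 ← R4 + 7/2·R2.
R5 ← R5 + 2·R2.
R6 ← R6 − 1/2·R2.
R3 ← R3 / (16/9).
R1 ← R1 − 4/3·R3.
R2 ← R2 + 5/9·R3.
R4 ← R4 − 23/9·R3.
R5 ← R5 + 28/9·R3.
R6 ← R6 − 16/9·R3.
R4 ← R4 / (193/48).
R1 ← R1 + 11/12·R4.
R2 ← R2 − 31/16·R4.
R3 ← R3 + 5/16·R4.
R5 ← R5 + 61/12·R4.
R5 ← R5 / (-3498/193).
R1 ← R1 + 770/193·R5.
R2 ← R2 − 1338/193·R5.
R3 ← R3 − 27/193·R5.
R4 ← R4 + 840/193·R5.
Row 6 reduces to 0 = -1/4, a contradiction. The system is inconsistent.

no solution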